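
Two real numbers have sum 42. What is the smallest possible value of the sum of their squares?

With a + b = 42, a^2 + b^2 = a^2 + (42 − a)^2.
The derivative 2a − 2(42 − a) = 4a − 84 vanishes at a = 21; second derivative 4 > 0, a minimum.
The minimum is 2·(21)^2 = 882.

882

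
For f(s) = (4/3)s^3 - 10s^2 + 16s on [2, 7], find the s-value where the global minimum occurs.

4

The derivative is 4s^2 - 20s + 16, whose only zero in [2, 7] is s = 4.
Compare values at every candidate in [2, 7]: f(2) = 8/3,  f(4) = -32/3,  f(7) = 238/3.
Hence the absolute minimum is -32/3 at s = 4.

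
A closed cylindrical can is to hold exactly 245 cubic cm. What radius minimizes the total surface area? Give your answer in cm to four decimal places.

3.3910

With radius r and height h, πr²h = 245 so h = 245/(πr²), and S(r) = 2πr² + 2πrh = 2πr² + 2·245/r.
S'(r) = 4πr − 2·245/r² = 0 ⇒ r³ = 245/(2π), so r ≈ 3.3910 and h = 2r ≈ 6.7820.
S''(r) = 4π + 4·245/r³ > 0, so this is the minimum; S ≈ 216.7497.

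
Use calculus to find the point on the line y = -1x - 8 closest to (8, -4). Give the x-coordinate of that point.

Minimize D(x)^2 = (x - 8)^2 + (-x - 4)^2.
d/dx[D^2] = 2(x - 8) + 2·(-1)·(-x - 4) = 0 ⇒ x = 2.
Then y = -10 and the distance is √(72) ≈ 8.4853.

2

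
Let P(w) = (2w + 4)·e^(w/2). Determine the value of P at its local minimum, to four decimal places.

P'(w) = 2·e^(w/2) + (2w + 4)·(1/2)·e^(w/2) = (w + 4)·e^(w/2). Since e^(w/2) > 0, the only critical point is w = -4.
P''(-4) has the same sign as 1 > 0, so this is a local minimum.
P(-4) = (-4)·e^(-2) ≈ -0.5413.

-0.5413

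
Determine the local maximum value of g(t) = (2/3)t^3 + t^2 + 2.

Critical points: g'(t) = 2t^2 + 2t vanishes at t = -1, 0.
Since g''(t) = 4t + 2, we get g''(-1) = -2 < 0 ⇒ local maximum; g''(0) = 2 > 0 ⇒ local minimum.
Thus g has its local maximum at t = -1, with value 7/3.

7/3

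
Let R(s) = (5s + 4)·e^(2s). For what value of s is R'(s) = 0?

By the product rule, R'(s) = (10s + 13)·e^(2s). Since e^(2s) > 0, the only critical point is s = -13/10.
R''(-13/10) has the same sign as 10 > 0, so this is a local minimum.
R(-13/10) = (-5/2)·e^(-13/5) ≈ -0.1857.

-13/10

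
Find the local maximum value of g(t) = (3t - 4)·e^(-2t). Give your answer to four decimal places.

Differentiating with the product rule gives g'(t) = (-6t + 11)·e^(-2t). Since e^(-2t) > 0, the only critical point is t = 11/6.
g''(11/6) has the same sign as -6 < 0, so this is a local maximum.
g(11/6) = (3/2)·e^(-11/3) ≈ 0.0383.

0.0383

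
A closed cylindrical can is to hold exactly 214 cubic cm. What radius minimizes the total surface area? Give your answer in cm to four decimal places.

3.2415

With radius r and height h, πr²h = 214 so h = 214/(πr²), and S(r) = 2πr² + 2πrh = 2πr² + 2·214/r.
S'(r) = 4πr − 2·214/r² = 0 ⇒ r³ = 214/(2π), so r ≈ 3.2415 and h = 2r ≈ 6.4830.
S''(r) = 4π + 4·214/r³ > 0, so this is the minimum; S ≈ 198.0571.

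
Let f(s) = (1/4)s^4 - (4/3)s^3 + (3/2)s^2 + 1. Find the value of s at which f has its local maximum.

1

f'(s) = s^3 - 4s^2 + 3s. Setting f'(s) = 0 gives s ∈ {0, 1, 3}.
f''(s) = 3s^2 - 8s + 3. f''(0) = 3 > 0 ⇒ local minimum; f''(1) = -2 < 0 ⇒ local maximum; f''(3) = 6 > 0 ⇒ local minimum.
The local maximum is f(1) = 17/12.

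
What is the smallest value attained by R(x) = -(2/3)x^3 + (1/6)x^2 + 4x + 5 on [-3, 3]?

R'(x) = -2x^2 + (1/3)x + 4, which vanishes at x = -4/3 and x = 3/2.
Compare values at every candidate in [-3, 3]: R(-3) = 25/2; R(-4/3) = 125/81; R(3/2) = 73/8; R(3) = 1/2.
The minimum over the interval is 1/2, attained at x = 3.

1/2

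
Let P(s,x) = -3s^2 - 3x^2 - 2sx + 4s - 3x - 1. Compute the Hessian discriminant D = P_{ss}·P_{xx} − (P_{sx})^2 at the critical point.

∂P/∂s = -6s - 2x + 4 = 0 and ∂P/∂x = -2s - 6x - 3 = 0, so (s, x) = (15/16, -13/16).
The Hessian has P_{ss} = -6, P_{xx} = -6, P_{sx} = -2, giving D = 32 > 0 with P_{ss} < 0, so the point is a local maximum.
D = (-6)·(-6) − (-2)^2 = 32.

32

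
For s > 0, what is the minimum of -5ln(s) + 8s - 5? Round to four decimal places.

f'(s) = -5/s + 8 = 0 gives s = 5/8.
f''(s) = 5/s², which is positive for s > 0, so this is a local minimum.
f(5/8) = -5·ln(5/8) + 5 - 5 ≈ 2.3500.

2.3500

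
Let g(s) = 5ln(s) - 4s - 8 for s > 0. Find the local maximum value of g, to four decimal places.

-11.8843

g'(s) = 5/s − 4 = 0 gives s = 5/4.
g''(s) = -5/s², which is negative for s > 0, so this is a local maximum.
g(5/4) = 5·ln(5/4) - 5 - 8 ≈ -11.8843.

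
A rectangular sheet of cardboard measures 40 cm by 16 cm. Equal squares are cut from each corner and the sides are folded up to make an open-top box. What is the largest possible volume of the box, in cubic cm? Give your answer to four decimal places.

With cut size x, the volume is V(x) = x(40 − 2x)(16 − 2x) for 0 < x < 8.
V'(x) = 12x^2 − 224x + 640. Setting V'(x) = 0 gives x ≈ 3.5215 (the root in (0, 8)).
V''(x) = 24x − 224 is negative there, so this is the maximum; V ≈ 1039.5322.

1039.5322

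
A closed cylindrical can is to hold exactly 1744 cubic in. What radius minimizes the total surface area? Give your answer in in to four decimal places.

6.5231

With radius r and height h, πr²h = 1744 so h = 1744/(πr²), and S(r) = 2πr² + 2πrh = 2πr² + 2·1744/r.
S'(r) = 4πr − 2·1744/r² = 0 ⇒ r³ = 1744/(2π), so r ≈ 6.5231 and h = 2r ≈ 13.0462.
S''(r) = 4π + 4·1744/r³ > 0, so this is the minimum; S ≈ 802.0699.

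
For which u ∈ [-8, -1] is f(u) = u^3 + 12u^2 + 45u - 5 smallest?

f'(u) = 3u^2 + 24u + 45, which vanishes at u = -5 and u = -3.
Evaluating at the critical points and endpoints: f(-8) = -109, f(-5) = -55, f(-3) = -59, f(-1) = -39.
The minimum over the interval is -109, attained at u = -8.

-8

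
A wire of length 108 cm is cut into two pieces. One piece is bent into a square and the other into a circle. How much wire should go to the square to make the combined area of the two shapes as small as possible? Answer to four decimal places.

Let x be the length used for the square. Square side x/4; circle radius (108−x)/(2π).
A(x) = (x/4)² + π·((108−x)/(2π))² = x²/16 + (108−x)²/(4π) for 0 ≤ x ≤ 108. A'(x) = x/8 − (108−x)/(2π) = 0 gives x = 4·108/(π+4) ≈ 60.4907.
A'' = 1/8 + 1/(2π) > 0, so this gives the minimum combined area; x ≈ 60.4907 cm to the square.

60.4907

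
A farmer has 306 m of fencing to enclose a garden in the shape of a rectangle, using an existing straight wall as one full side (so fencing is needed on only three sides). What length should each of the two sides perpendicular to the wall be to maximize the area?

Let the sides perpendicular to the wall have length x and the parallel side y, so 2x + y = 306 and the area is A = xy = x(306 − 2x).
A'(x) = 306 − 4x = 0 gives x = 153/2, and A''(x) = −4 < 0 confirms a maximum.
Then y = 306 − 2·153/2 = 153 and A = 23409/2.

153/2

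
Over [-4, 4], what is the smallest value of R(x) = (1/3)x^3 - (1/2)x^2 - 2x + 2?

The derivative is x^2 - x - 2, which vanishes at x = -1 and x = 2.
Evaluating at the critical points and endpoints: R(-4) = -58/3, R(-1) = 19/6, R(2) = -4/3, R(4) = 22/3.
Hence the absolute minimum is -58/3 at x = -4.

-58/3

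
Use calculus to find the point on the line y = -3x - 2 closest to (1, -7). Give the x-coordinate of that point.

Minimize D(x)^2 = (x - 1)^2 + (-3x + 5)^2.
d/dx[D^2] = 2(x - 1) + 2·(-3)·(-3x + 5) = 0 ⇒ x = 8/5.
Then y = -34/5 and the distance is √(2/5) ≈ 0.6325.

8/5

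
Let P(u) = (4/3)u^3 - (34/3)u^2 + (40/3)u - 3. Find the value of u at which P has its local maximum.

P'(u) = 4u^2 - (68/3)u + 40/3 = 0 at u = 2/3, 5.
P''(u) = 8u - 68/3. P''(2/3) = -52/3 < 0 ⇒ local maximum; P''(5) = 52/3 > 0 ⇒ local minimum.
The local maximum is P(2/3) = 101/81.

2/3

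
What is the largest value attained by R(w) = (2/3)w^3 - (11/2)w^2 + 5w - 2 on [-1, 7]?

-19/24

R'(w) = 2w^2 - 11w + 5, which vanishes at w = 1/2 and w = 5.
Candidates: R(-1) = -79/6,  R(1/2) = -19/24,  R(5) = -187/6,  R(7) = -47/6.
Hence the absolute maximum is -19/24 at w = 1/2.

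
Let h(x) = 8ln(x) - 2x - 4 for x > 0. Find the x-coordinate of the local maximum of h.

h'(x) = 8/x − 2 = 0 gives x = 4.
h''(x) = -8/x², which is negative for x > 0, so this is a local maximum.
h(4) = 8·ln(4) - 8 - 4 ≈ -0.9096.

4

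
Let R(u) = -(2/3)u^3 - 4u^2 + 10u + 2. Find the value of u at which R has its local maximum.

1

R'(u) = -2u^2 - 8u + 10. Setting R'(u) = 0 gives u ∈ {-5, 1}.
R''(u) = -4u - 8. R''(-5) = 12 > 0 ⇒ local minimum; R''(1) = -12 < 0 ⇒ local maximum.
The local maximum is R(1) = 22/3.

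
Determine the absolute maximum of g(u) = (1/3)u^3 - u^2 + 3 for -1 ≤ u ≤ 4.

The derivative is u^2 - 2u, which vanishes at u = 0 and u = 2.
Compare values at every candidate in [-1, 4]: g(-1) = 5/3,  g(0) = 3,  g(2) = 5/3,  g(4) = 25/3.
The maximum over the interval is 25/3, attained at u = 4.

25/3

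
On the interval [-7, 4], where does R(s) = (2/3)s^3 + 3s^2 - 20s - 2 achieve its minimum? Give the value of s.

R'(s) = 2s^2 + 6s - 20, which vanishes at s = -5 and s = 2.
Evaluating at the critical points and endpoints: R(-7) = 169/3,  R(-5) = 269/3,  R(2) = -74/3,  R(4) = 26/3.
The minimum over the interval is -74/3, attained at s = 2.

2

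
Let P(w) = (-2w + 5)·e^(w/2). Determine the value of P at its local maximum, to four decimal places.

Differentiating with the product rule gives P'(w) = (-w + 1/2)·e^(w/2). Since e^(w/2) > 0, the only critical point is w = 1/2.
P''(1/2) has the same sign as -1 < 0, so this is a local maximum.
P(1/2) = (4)·e^(1/4) ≈ 5.1361.

5.1361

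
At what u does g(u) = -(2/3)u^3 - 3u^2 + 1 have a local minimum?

Critical points: g'(u) = -2u^2 - 6u vanishes at u = -3, 0.
g''(u) = -4u - 6. g''(-3) = 6 > 0 ⇒ local minimum; g''(0) = -6 < 0 ⇒ local maximum.
The local minimum is g(-3) = -8.

-3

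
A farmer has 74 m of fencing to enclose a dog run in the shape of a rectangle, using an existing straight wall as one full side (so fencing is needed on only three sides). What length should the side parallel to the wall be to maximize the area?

37

Let the sides perpendicular to the wall have length x and the parallel side y, so 2x + y = 74 and the area is A = xy = x(74 − 2x).
A'(x) = 74 − 4x = 0 gives x = 37/2, and A''(x) = −4 < 0 confirms a maximum.
Then y = 74 − 2·37/2 = 37 and A = 1369/2.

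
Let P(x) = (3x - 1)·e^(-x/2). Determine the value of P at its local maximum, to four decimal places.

P'(x) = 3·e^(-x/2) + (3x - 1)·(-1/2)·e^(-x/2) = (-(3/2)x + 7/2)·e^(-x/2). Since e^(-x/2) > 0, the only critical point is x = 7/3.
P''(7/3) has the same sign as -3/2 < 0, so this is a local maximum.
P(7/3) = (6)·e^(-7/6) ≈ 1.8684.

1.8684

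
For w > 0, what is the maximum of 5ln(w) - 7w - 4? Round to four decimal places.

g'(w) = 5/w − 7 = 0 gives w = 5/7.
g''(w) = -5/w², which is negative for w > 0, so this is a local maximum.
g(5/7) = 5·ln(5/7) - 5 - 4 ≈ -10.6824.

-10.6824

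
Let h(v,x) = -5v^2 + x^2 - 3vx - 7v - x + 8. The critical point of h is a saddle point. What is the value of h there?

∂h/∂v = -10v - 3x - 7 = 0 and ∂h/∂x = -3v + 2x - 1 = 0, so (v, x) = (-17/29, -11/29).
The Hessian has h_{vv} = -10, h_{xx} = 2, h_{vx} = -3, giving D = -29 < 0, so the point is a saddle point.
h(-17/29, -11/29) = 297/29.

297/29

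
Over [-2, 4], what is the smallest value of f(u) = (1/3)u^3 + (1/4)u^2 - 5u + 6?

Differentiating, f'(u) = u^2 + (1/2)u - 5; whose only zero in [-2, 4] is u = 2.
Evaluating at the critical points and endpoints: f(-2) = 43/3,  f(2) = -1/3,  f(4) = 34/3.
The minimum over the interval is -1/3, attained at u = 2.

-1/3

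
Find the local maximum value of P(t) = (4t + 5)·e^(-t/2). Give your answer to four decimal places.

5.4983

By the product rule, P'(t) = (-2t + 3/2)·e^(-t/2). Since e^(-t/2) > 0, the only critical point is t = 3/4.
P''(3/4) has the same sign as -2 < 0, so this is a local maximum.
P(3/4) = (8)·e^(-3/8) ≈ 5.4983.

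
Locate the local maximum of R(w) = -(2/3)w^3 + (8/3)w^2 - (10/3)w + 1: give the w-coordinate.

5/3

R'(w) = -2w^2 + (16/3)w - 10/3. Setting R'(w) = 0 gives w ∈ {1, 5/3}.
Since R''(w) = -4w + 16/3, we get R''(1) = 4/3 > 0 ⇒ local minimum; R''(5/3) = -4/3 < 0 ⇒ local maximum.
So the local maximum value is R(5/3) = -19/81.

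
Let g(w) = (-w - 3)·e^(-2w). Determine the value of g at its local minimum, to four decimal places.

-74.2066

g'(w) = (-1)·e^(-2w) + (-w - 3)·(-2)·e^(-2w) = (2w + 5)·e^(-2w). Since e^(-2w) > 0, the only critical point is w = -5/2.
g''(-5/2) has the same sign as 2 > 0, so this is a local minimum.
g(-5/2) = (-1/2)·e^(5) ≈ -74.2066.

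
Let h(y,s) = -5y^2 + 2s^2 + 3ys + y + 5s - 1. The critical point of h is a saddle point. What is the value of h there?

-187/49

∂h/∂y = -10y + 3s + 1 = 0 and ∂h/∂s = 3y + 4s + 5 = 0, so (y, s) = (-11/49, -53/49).
The Hessian has h_{yy} = -10, h_{ss} = 4, h_{ys} = 3, giving D = -49 < 0, so the point is a saddle point.
h(-11/49, -53/49) = -187/49.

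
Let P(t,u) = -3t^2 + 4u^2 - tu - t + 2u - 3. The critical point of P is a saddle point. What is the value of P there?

-157/49

∂P/∂t = -6t - u - 1 = 0 and ∂P/∂u = -t + 8u + 2 = 0, so (t, u) = (-6/49, -13/49).
The Hessian has P_{tt} = -6, P_{uu} = 8, P_{tu} = -1, giving D = -49 < 0, so the point is a saddle point.
P(-6/49, -13/49) = -157/49.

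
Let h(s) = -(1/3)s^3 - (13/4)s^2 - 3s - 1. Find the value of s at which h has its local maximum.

h'(s) = -s^2 - (13/2)s - 3. Setting h'(s) = 0 gives s ∈ {-6, -1/2}.
Second-derivative test with h''(s) = -2s - 13/2: h''(-6) = 11/2 > 0 ⇒ local minimum; h''(-1/2) = -11/2 < 0 ⇒ local maximum.
So the local maximum value is h(-1/2) = -13/48.

-1/2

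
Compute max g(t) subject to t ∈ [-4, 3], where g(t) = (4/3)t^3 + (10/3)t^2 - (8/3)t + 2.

60

Differentiating, g'(t) = 4t^2 + (20/3)t - 8/3; which vanishes at t = -2 and t = 1/3.
Candidates: g(-4) = -58/3, g(-2) = 10, g(1/3) = 124/81, g(3) = 60.
Hence the absolute maximum is 60 at t = 3.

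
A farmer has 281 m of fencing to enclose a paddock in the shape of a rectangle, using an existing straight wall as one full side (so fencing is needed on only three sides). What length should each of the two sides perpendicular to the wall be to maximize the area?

281/4

Let the sides perpendicular to the wall have length x and the parallel side y, so 2x + y = 281 and the area is A = xy = x(281 − 2x).
A'(x) = 281 − 4x = 0 gives x = 281/4, and A''(x) = −4 < 0 confirms a maximum.
Then y = 281 − 2·281/4 = 281/2 and A = 78961/8.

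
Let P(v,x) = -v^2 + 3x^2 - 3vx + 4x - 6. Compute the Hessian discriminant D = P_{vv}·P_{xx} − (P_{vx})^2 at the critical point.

-21

∂P/∂v = -2v - 3x = 0 and ∂P/∂x = -3v + 6x + 4 = 0, so (v, x) = (4/7, -8/21).
The Hessian has P_{vv} = -2, P_{xx} = 6, P_{vx} = -3, giving D = -21 < 0, so the point is a saddle point.
D = (-2)·(6) − (-3)^2 = -21.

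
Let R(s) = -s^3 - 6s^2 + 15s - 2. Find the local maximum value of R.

6

Critical points: R'(s) = -3s^2 - 12s + 15 vanishes at s = -5, 1.
Since R''(s) = -6s - 12, we get R''(-5) = 18 > 0 ⇒ local minimum; R''(1) = -18 < 0 ⇒ local maximum.
Thus R has its local maximum at s = 1, with value 6.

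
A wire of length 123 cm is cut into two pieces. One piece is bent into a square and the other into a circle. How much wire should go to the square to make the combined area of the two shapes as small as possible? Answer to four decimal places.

68.8922

Let x be the length used for the square. Square side x/4; circle radius (123−x)/(2π).
A(x) = (x/4)² + π·((123−x)/(2π))² = x²/16 + (123−x)²/(4π) for 0 ≤ x ≤ 123. A'(x) = x/8 − (123−x)/(2π) = 0 gives x = 4·123/(π+4) ≈ 68.8922.
A'' = 1/8 + 1/(2π) > 0, so this gives the minimum combined area; x ≈ 68.8922 cm to the square.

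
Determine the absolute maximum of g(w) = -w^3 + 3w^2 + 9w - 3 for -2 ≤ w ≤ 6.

24

Differentiating, g'(w) = -3w^2 + 6w + 9; which vanishes at w = -1 and w = 3.
Evaluating at the critical points and endpoints: g(-2) = -1, g(-1) = -8, g(3) = 24, g(6) = -57.
The maximum over the interval is 24, attained at w = 3.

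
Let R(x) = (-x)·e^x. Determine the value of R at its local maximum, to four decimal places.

R'(x) = (-1)·e^x + (-x)·1·e^x = (-x - 1)·e^x. Since e^x > 0, the only critical point is x = -1.
R''(-1) has the same sign as -1 < 0, so this is a local maximum.
R(-1) = (1)·e^(-1) ≈ 0.3679.

0.3679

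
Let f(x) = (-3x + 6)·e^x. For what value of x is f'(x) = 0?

1

Differentiating with the product rule gives f'(x) = (-3x + 3)·e^x. Since e^x > 0, the only critical point is x = 1.
f''(1) has the same sign as -3 < 0, so this is a local maximum.
f(1) = (3)·e^(1) ≈ 8.1548.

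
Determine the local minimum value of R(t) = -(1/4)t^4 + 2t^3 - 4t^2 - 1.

-5

Critical points: R'(t) = -t^3 + 6t^2 - 8t vanishes at t = 0, 2, 4.
Second-derivative test with R''(t) = -3t^2 + 12t - 8: R''(0) = -8 < 0 ⇒ local maximum; R''(2) = 4 > 0 ⇒ local minimum; R''(4) = -8 < 0 ⇒ local maximum.
So the local minimum value is R(2) = -5.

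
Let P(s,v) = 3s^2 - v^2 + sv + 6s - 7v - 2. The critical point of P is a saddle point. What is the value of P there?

∂P/∂s = 6s + v + 6 = 0 and ∂P/∂v = s - 2v - 7 = 0, so (s, v) = (-5/13, -48/13).
The Hessian has P_{ss} = 6, P_{vv} = -2, P_{sv} = 1, giving D = -13 < 0, so the point is a saddle point.
P(-5/13, -48/13) = 127/13.

127/13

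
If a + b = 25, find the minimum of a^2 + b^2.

625/2

With a + b = 25, a^2 + b^2 = a^2 + (25 − a)^2.
The derivative 2a − 2(25 − a) = 4a − 50 vanishes at a = 25/2; second derivative 4 > 0, a minimum.
The minimum is 2·(25/2)^2 = 625/2.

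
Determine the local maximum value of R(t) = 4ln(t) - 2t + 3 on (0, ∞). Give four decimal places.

R'(t) = 4/t − 2 = 0 gives t = 2.
R''(t) = -4/t², which is negative for t > 0, so this is a local maximum.
R(2) = 4·ln(2) - 4 + 3 ≈ 1.7726.

1.7726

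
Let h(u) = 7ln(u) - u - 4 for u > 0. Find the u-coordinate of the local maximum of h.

h'(u) = 7/u − 1 = 0 gives u = 7.
h''(u) = -7/u², which is negative for u > 0, so this is a local maximum.
h(7) = 7·ln(7) - 7 - 4 ≈ 2.6214.

7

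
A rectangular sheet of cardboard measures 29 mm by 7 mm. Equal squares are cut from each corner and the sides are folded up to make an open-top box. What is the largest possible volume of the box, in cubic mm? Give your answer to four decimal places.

With cut size x, the volume is V(x) = x(29 − 2x)(7 − 2x) for 0 < x < 3.5.
V'(x) = 12x^2 − 144x + 203. Setting V'(x) = 0 gives x ≈ 1.6316 (the root in (0, 3.5)).
V''(x) = 24x − 144 is negative there, so this is the maximum; V ≈ 156.9163.

156.9163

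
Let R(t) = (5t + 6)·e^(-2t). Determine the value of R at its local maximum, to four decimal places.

R'(t) = 5·e^(-2t) + (5t + 6)·(-2)·e^(-2t) = (-10t - 7)·e^(-2t). Since e^(-2t) > 0, the only critical point is t = -7/10.
R''(-7/10) has the same sign as -10 < 0, so this is a local maximum.
R(-7/10) = (5/2)·e^(7/5) ≈ 10.1380.

10.1380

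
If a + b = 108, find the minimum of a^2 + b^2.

With a + b = 108, a^2 + b^2 = a^2 + (108 − a)^2.
The derivative 2a − 2(108 − a) = 4a − 216 vanishes at a = 54; second derivative 4 > 0, a minimum.
The minimum is 2·(54)^2 = 5832.

5832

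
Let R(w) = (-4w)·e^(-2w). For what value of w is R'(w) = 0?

1/2

R'(w) = (-4)·e^(-2w) + (-4w)·(-2)·e^(-2w) = (8w - 4)·e^(-2w). Since e^(-2w) > 0, the only critical point is w = 1/2.
R''(1/2) has the same sign as 8 > 0, so this is a local minimum.
R(1/2) = (-2)·e^(-1) ≈ -0.7358.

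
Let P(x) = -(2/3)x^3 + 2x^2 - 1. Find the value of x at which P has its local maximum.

P'(x) = -2x^2 + 4x = 0 at x = 0, 2.
Second-derivative test with P''(x) = -4x + 4: P''(0) = 4 > 0 ⇒ local minimum; P''(2) = -4 < 0 ⇒ local maximum.
Thus P has its local maximum at x = 2, with value 5/3.

2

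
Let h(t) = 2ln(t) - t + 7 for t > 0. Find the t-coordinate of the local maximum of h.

h'(t) = 2/t − 1 = 0 gives t = 2.
h''(t) = -2/t², which is negative for t > 0, so this is a local maximum.
h(2) = 2·ln(2) - 2 + 7 ≈ 6.3863.

2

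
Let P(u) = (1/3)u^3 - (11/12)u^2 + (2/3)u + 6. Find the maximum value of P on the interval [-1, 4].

Differentiating, P'(u) = u^2 - (11/6)u + 2/3; which vanishes at u = 1/2 and u = 4/3.
Compare values at every candidate in [-1, 4]: P(-1) = 49/12; P(1/2) = 295/48; P(4/3) = 490/81; P(4) = 46/3.
The maximum over the interval is 46/3, attained at u = 4.

46/3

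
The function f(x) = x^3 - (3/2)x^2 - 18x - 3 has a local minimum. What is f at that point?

Critical points: f'(x) = 3x^2 - 3x - 18 vanishes at x = -2, 3.
f''(x) = 6x - 3. f''(-2) = -15 < 0 ⇒ local maximum; f''(3) = 15 > 0 ⇒ local minimum.
The local minimum is f(3) = -87/2.

-87/2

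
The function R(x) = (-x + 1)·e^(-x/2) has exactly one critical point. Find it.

Differentiating with the product rule gives R'(x) = ((1/2)x - 3/2)·e^(-x/2). Since e^(-x/2) > 0, the only critical point is x = 3.
R''(3) has the same sign as 1/2 > 0, so this is a local minimum.
R(3) = (-2)·e^(-3/2) ≈ -0.4463.

3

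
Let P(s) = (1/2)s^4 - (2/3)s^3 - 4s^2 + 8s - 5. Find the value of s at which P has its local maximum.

P'(s) = 2s^3 - 2s^2 - 8s + 8 = 0 at s = -2, 1, 2.
P''(s) = 6s^2 - 4s - 8. P''(-2) = 24 > 0 ⇒ local minimum; P''(1) = -6 < 0 ⇒ local maximum; P''(2) = 8 > 0 ⇒ local minimum.
Thus P has its local maximum at s = 1, with value -7/6.

1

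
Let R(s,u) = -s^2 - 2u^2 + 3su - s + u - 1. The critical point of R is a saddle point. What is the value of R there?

-1

∂R/∂s = -2s + 3u - 1 = 0 and ∂R/∂u = 3s - 4u + 1 = 0, so (s, u) = (1, 1).
The Hessian has R_{ss} = -2, R_{uu} = -4, R_{su} = 3, giving D = -1 < 0, so the point is a saddle point.
R(1, 1) = -1.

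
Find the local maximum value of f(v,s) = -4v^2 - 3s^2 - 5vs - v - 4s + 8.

231/23

∂f/∂v = -8v - 5s - 1 = 0 and ∂f/∂s = -5v - 6s - 4 = 0, so (v, s) = (14/23, -27/23).
The Hessian has f_{vv} = -8, f_{ss} = -6, f_{vs} = -5, giving D = 23 > 0 with f_{vv} < 0, so the point is a local maximum.
f(14/23, -27/23) = 231/23.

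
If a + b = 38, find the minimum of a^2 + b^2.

With a + b = 38, a^2 + b^2 = a^2 + (38 − a)^2.
The derivative 2a − 2(38 − a) = 4a − 76 vanishes at a = 19; second derivative 4 > 0, a minimum.
The minimum is 2·(19)^2 = 722.

722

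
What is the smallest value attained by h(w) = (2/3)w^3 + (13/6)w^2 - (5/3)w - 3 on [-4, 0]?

h'(w) = 2w^2 + (13/3)w - 5/3, whose only zero in [-4, 0] is w = -5/2.
Candidates: h(-4) = -13/3,  h(-5/2) = 103/24,  h(0) = -3.
So the minimum is h(-4) = -13/3.

-13/3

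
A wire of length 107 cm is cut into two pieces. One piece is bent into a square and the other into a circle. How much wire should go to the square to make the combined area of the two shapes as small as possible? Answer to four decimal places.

59.9306

Let x be the length used for the square. Square side x/4; circle radius (107−x)/(2π).
A(x) = (x/4)² + π·((107−x)/(2π))² = x²/16 + (107−x)²/(4π) for 0 ≤ x ≤ 107. A'(x) = x/8 − (107−x)/(2π) = 0 gives x = 4·107/(π+4) ≈ 59.9306.
A'' = 1/8 + 1/(2π) > 0, so this gives the minimum combined area; x ≈ 59.9306 cm to the square.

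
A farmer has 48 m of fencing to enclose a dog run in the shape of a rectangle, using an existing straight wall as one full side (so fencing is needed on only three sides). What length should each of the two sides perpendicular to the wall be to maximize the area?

Let the sides perpendicular to the wall have length x and the parallel side y, so 2x + y = 48 and the area is A = xy = x(48 − 2x).
A'(x) = 48 − 4x = 0 gives x = 12, and A''(x) = −4 < 0 confirms a maximum.
Then y = 48 − 2·12 = 24 and A = 288.

12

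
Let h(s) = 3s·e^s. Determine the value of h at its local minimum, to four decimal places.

-1.1036

h'(s) = 3·e^s + (3s)·1·e^s = (3s + 3)·e^s. Since e^s > 0, the only critical point is s = -1.
h''(-1) has the same sign as 3 > 0, so this is a local minimum.
h(-1) = (-3)·e^(-1) ≈ -1.1036.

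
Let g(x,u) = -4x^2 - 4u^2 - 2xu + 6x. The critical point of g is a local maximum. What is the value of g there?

12/5

∂g/∂x = -8x - 2u + 6 = 0 and ∂g/∂u = -2x - 8u = 0, so (x, u) = (4/5, -1/5).
The Hessian has g_{xx} = -8, g_{uu} = -8, g_{xu} = -2, giving D = 60 > 0 with g_{xx} < 0, so the point is a local maximum.
g(4/5, -1/5) = 12/5.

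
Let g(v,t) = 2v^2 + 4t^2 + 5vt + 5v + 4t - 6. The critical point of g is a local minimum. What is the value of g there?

-74/7

∂g/∂v = 4v + 5t + 5 = 0 and ∂g/∂t = 5v + 8t + 4 = 0, so (v, t) = (-20/7, 9/7).
The Hessian has g_{vv} = 4, g_{tt} = 8, g_{vt} = 5, giving D = 7 > 0 with g_{vv} > 0, so the point is a local minimum.
g(-20/7, 9/7) = -74/7.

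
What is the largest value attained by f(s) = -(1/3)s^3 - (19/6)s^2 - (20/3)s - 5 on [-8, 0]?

49/3

The derivative is -s^2 - (19/3)s - 20/3, which vanishes at s = -5 and s = -4/3.
Candidates: f(-8) = 49/3; f(-5) = -55/6; f(-4/3) = -77/81; f(0) = -5.
The maximum over the interval is 49/3, attained at s = -8.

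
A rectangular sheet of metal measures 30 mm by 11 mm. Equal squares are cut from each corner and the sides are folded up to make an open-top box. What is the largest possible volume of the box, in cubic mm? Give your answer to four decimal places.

With cut size x, the volume is V(x) = x(30 − 2x)(11 − 2x) for 0 < x < 5.5.
V'(x) = 12x^2 − 164x + 330. Setting V'(x) = 0 gives x ≈ 2.4522 (the root in (0, 5.5)).
V''(x) = 24x − 164 is negative there, so this is the maximum; V ≈ 375.1198.

375.1198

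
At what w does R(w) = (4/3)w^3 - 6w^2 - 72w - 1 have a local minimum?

R'(w) = 4w^2 - 12w - 72. Setting R'(w) = 0 gives w ∈ {-3, 6}.
Since R''(w) = 8w - 12, we get R''(-3) = -36 < 0 ⇒ local maximum; R''(6) = 36 > 0 ⇒ local minimum.
The local minimum is R(6) = -361.

6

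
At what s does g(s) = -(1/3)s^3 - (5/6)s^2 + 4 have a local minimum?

g'(s) = -s^2 - (5/3)s = 0 at s = -5/3, 0.
Since g''(s) = -2s - 5/3, we get g''(-5/3) = 5/3 > 0 ⇒ local minimum; g''(0) = -5/3 < 0 ⇒ local maximum.
Thus g has its local minimum at s = -5/3, with value 523/162.

-5/3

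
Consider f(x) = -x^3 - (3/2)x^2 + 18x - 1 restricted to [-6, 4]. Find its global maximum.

f'(x) = -3x^2 - 3x + 18, which vanishes at x = -3 and x = 2.
Evaluating at the critical points and endpoints: f(-6) = 53; f(-3) = -83/2; f(2) = 21; f(4) = -17.
The maximum over the interval is 53, attained at x = -6.

53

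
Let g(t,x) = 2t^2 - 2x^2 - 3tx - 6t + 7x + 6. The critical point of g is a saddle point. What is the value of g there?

∂g/∂t = 4t - 3x - 6 = 0 and ∂g/∂x = -3t - 4x + 7 = 0, so (t, x) = (9/5, 2/5).
The Hessian has g_{tt} = 4, g_{xx} = -4, g_{tx} = -3, giving D = -25 < 0, so the point is a saddle point.
g(9/5, 2/5) = 2.

2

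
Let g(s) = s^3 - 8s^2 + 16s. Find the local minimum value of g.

0

g'(s) = 3s^2 - 16s + 16 = 0 at s = 4/3, 4.
g''(s) = 6s - 16. g''(4/3) = -8 < 0 ⇒ local maximum; g''(4) = 8 > 0 ⇒ local minimum.
The local minimum is g(4) = 0.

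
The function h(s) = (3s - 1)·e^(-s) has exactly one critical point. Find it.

By the product rule, h'(s) = (-3s + 4)·e^(-s). Since e^(-s) > 0, the only critical point is s = 4/3.
h''(4/3) has the same sign as -3 < 0, so this is a local maximum.
h(4/3) = (3)·e^(-4/3) ≈ 0.7908.

4/3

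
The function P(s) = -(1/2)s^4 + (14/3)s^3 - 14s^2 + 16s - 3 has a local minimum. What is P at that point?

P'(s) = -2s^3 + 14s^2 - 28s + 16 = 0 at s = 1, 2, 4.
Second-derivative test with P''(s) = -6s^2 + 28s - 28: P''(1) = -6 < 0 ⇒ local maximum; P''(2) = 4 > 0 ⇒ local minimum; P''(4) = -12 < 0 ⇒ local maximum.
The local minimum is P(2) = 7/3.

7/3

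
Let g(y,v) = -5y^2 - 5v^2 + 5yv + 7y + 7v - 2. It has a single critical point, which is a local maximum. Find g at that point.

39/5

∂g/∂y = -10y + 5v + 7 = 0 and ∂g/∂v = 5y - 10v + 7 = 0, so (y, v) = (7/5, 7/5).
The Hessian has g_{yy} = -10, g_{vv} = -10, g_{yv} = 5, giving D = 75 > 0 with g_{yy} < 0, so the point is a local maximum.
g(7/5, 7/5) = 39/5.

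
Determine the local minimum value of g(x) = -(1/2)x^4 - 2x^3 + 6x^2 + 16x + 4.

Critical points: g'(x) = -2x^3 - 6x^2 + 12x + 16 vanishes at x = -4, -1, 2.
Since g''(x) = -6x^2 - 12x + 12, we get g''(-4) = -36 < 0 ⇒ local maximum; g''(-1) = 18 > 0 ⇒ local minimum; g''(2) = -36 < 0 ⇒ local maximum.
The local minimum is g(-1) = -9/2.

-9/2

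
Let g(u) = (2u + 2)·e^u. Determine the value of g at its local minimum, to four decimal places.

By the product rule, g'(u) = (2u + 4)·e^u. Since e^u > 0, the only critical point is u = -2.
g''(-2) has the same sign as 2 > 0, so this is a local minimum.
g(-2) = (-2)·e^(-2) ≈ -0.2707.

-0.2707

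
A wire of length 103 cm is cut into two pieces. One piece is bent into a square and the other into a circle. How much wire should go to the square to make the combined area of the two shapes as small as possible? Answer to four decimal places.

Let x be the length used for the square. Square side x/4; circle radius (103−x)/(2π).
A(x) = (x/4)² + π·((103−x)/(2π))² = x²/16 + (103−x)²/(4π) for 0 ≤ x ≤ 103. A'(x) = x/8 − (103−x)/(2π) = 0 gives x = 4·103/(π+4) ≈ 57.6902.
A'' = 1/8 + 1/(2π) > 0, so this gives the minimum combined area; x ≈ 57.6902 cm to the square.

57.6902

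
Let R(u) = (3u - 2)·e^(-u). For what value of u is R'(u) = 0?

R'(u) = 3·e^(-u) + (3u - 2)·(-1)·e^(-u) = (-3u + 5)·e^(-u). Since e^(-u) > 0, the only critical point is u = 5/3.
R''(5/3) has the same sign as -3 < 0, so this is a local maximum.
R(5/3) = (3)·e^(-5/3) ≈ 0.5666.

5/3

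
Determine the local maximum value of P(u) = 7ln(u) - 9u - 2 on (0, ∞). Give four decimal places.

-10.7592

P'(u) = 7/u − 9 = 0 gives u = 7/9.
P''(u) = -7/u², which is negative for u > 0, so this is a local maximum.
P(7/9) = 7·ln(7/9) - 7 - 2 ≈ -10.7592.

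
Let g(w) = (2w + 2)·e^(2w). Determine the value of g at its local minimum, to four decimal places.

-0.0498

Differentiating with the product rule gives g'(w) = (4w + 6)·e^(2w). Since e^(2w) > 0, the only critical point is w = -3/2.
g''(-3/2) has the same sign as 4 > 0, so this is a local minimum.
g(-3/2) = (-1)·e^(-3) ≈ -0.0498.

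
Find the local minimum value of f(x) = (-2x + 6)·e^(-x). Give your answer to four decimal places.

-0.0366

By the product rule, f'(x) = (2x - 8)·e^(-x). Since e^(-x) > 0, the only critical point is x = 4.
f''(4) has the same sign as 2 > 0, so this is a local minimum.
f(4) = (-2)·e^(-4) ≈ -0.0366.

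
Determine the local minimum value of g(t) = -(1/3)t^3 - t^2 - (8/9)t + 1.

97/81

g'(t) = -t^2 - 2t - 8/9. Setting g'(t) = 0 gives t ∈ {-4/3, -2/3}.
Since g''(t) = -2t - 2, we get g''(-4/3) = 2/3 > 0 ⇒ local minimum; g''(-2/3) = -2/3 < 0 ⇒ local maximum.
Thus g has its local minimum at t = -4/3, with value 97/81.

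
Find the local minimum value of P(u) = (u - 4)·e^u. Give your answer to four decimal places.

By the product rule, P'(u) = (u - 3)·e^u. Since e^u > 0, the only critical point is u = 3.
P''(3) has the same sign as 1 > 0, so this is a local minimum.
P(3) = (-1)·e^(3) ≈ -20.0855.

-20.0855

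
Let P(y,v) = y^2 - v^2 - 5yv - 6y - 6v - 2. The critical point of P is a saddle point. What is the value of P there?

122/29

∂P/∂y = 2y - 5v - 6 = 0 and ∂P/∂v = -5y - 2v - 6 = 0, so (y, v) = (-18/29, -42/29).
The Hessian has P_{yy} = 2, P_{vv} = -2, P_{yv} = -5, giving D = -29 < 0, so the point is a saddle point.
P(-18/29, -42/29) = 122/29.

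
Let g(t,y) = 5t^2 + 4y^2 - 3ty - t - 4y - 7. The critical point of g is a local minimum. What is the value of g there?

-593/71

∂g/∂t = 10t - 3y - 1 = 0 and ∂g/∂y = -3t + 8y - 4 = 0, so (t, y) = (20/71, 43/71).
The Hessian has g_{tt} = 10, g_{yy} = 8, g_{ty} = -3, giving D = 71 > 0 with g_{tt} > 0, so the point is a local minimum.
g(20/71, 43/71) = -593/71.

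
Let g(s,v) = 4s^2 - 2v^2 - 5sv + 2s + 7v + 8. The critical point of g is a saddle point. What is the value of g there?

238/19

∂g/∂s = 8s - 5v + 2 = 0 and ∂g/∂v = -5s - 4v + 7 = 0, so (s, v) = (9/19, 22/19).
The Hessian has g_{ss} = 8, g_{vv} = -4, g_{sv} = -5, giving D = -57 < 0, so the point is a saddle point.
g(9/19, 22/19) = 238/19.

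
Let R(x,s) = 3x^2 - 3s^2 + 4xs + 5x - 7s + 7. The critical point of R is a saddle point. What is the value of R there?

144/13

∂R/∂x = 6x + 4s + 5 = 0 and ∂R/∂s = 4x - 6s - 7 = 0, so (x, s) = (-1/26, -31/26).
The Hessian has R_{xx} = 6, R_{ss} = -6, R_{xs} = 4, giving D = -52 < 0, so the point is a saddle point.
R(-1/26, -31/26) = 144/13.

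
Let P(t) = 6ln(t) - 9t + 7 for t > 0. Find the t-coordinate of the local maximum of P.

P'(t) = 6/t − 9 = 0 gives t = 2/3.
P''(t) = -6/t², which is negative for t > 0, so this is a local maximum.
P(2/3) = 6·ln(2/3) - 6 + 7 ≈ -1.4328.

2/3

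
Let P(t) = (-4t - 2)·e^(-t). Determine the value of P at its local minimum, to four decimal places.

-2.4261

Differentiating with the product rule gives P'(t) = (4t - 2)·e^(-t). Since e^(-t) > 0, the only critical point is t = 1/2.
P''(1/2) has the same sign as 4 > 0, so this is a local minimum.
P(1/2) = (-4)·e^(-1/2) ≈ -2.4261.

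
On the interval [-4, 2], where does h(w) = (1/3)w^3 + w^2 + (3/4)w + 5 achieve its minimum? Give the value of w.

-4

Differentiating, h'(w) = w^2 + 2w + 3/4; which vanishes at w = -3/2 and w = -1/2.
Compare values at every candidate in [-4, 2]: h(-4) = -10/3, h(-3/2) = 5, h(-1/2) = 29/6, h(2) = 79/6.
So the minimum is h(-4) = -10/3.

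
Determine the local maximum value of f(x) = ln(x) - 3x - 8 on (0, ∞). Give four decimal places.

-10.0986

f'(x) = 1/x − 3 = 0 gives x = 1/3.
f''(x) = -1/x², which is negative for x > 0, so this is a local maximum.
f(1/3) = 1·ln(1/3) - 1 - 8 ≈ -10.0986.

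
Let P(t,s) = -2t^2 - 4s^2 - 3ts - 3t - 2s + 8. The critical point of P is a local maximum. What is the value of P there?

210/23

∂P/∂t = -4t - 3s - 3 = 0 and ∂P/∂s = -3t - 8s - 2 = 0, so (t, s) = (-18/23, 1/23).
The Hessian has P_{tt} = -4, P_{ss} = -8, P_{ts} = -3, giving D = 23 > 0 with P_{tt} < 0, so the point is a local maximum.
P(-18/23, 1/23) = 210/23.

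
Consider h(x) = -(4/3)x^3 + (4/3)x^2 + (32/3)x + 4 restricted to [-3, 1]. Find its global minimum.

h'(x) = -4x^2 + (8/3)x + 32/3, whose only zero in [-3, 1] is x = -4/3.
Evaluating at the critical points and endpoints: h(-3) = 20,  h(-4/3) = -380/81,  h(1) = 44/3.
Hence the absolute minimum is -380/81 at x = -4/3.

-380/81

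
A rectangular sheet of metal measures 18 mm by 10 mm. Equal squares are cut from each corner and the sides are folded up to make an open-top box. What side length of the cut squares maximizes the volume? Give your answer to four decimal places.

2.0633

With cut size x, the volume is V(x) = x(18 − 2x)(10 − 2x) for 0 < x < 5.
V'(x) = 12x^2 − 112x + 180. Setting V'(x) = 0 gives x ≈ 2.0633 (the root in (0, 5)).
V''(x) = 24x − 112 is negative there, so this is the maximum; V ≈ 168.1260.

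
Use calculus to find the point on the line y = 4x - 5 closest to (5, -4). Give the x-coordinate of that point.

Minimize D(x)^2 = (x - 5)^2 + (4x - 1)^2.
d/dx[D^2] = 2(x - 5) + 2·4·(4x - 1) = 0 ⇒ x = 9/17.
Then y = -49/17 and the distance is √(361/17) ≈ 4.6082.

9/17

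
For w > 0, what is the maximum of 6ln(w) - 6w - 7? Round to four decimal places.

R'(w) = 6/w − 6 = 0 gives w = 1.
R''(w) = -6/w², which is negative for w > 0, so this is a local maximum.
R(1) = 6·ln(1) - 6 - 7 ≈ -13.0000.

-13.0000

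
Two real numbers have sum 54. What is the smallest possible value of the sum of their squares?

1458

With a + b = 54, a^2 + b^2 = a^2 + (54 − a)^2.
The derivative 2a − 2(54 − a) = 4a − 108 vanishes at a = 27; second derivative 4 > 0, a minimum.
The minimum is 2·(27)^2 = 1458.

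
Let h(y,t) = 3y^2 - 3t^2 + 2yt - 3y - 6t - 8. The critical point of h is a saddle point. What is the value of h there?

-55/8

∂h/∂y = 6y + 2t - 3 = 0 and ∂h/∂t = 2y - 6t - 6 = 0, so (y, t) = (3/4, -3/4).
The Hessian has h_{yy} = 6, h_{tt} = -6, h_{yt} = 2, giving D = -40 < 0, so the point is a saddle point.
h(3/4, -3/4) = -55/8.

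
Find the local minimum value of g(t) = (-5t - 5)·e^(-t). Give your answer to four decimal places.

Differentiating with the product rule gives g'(t) = (5t)·e^(-t). Since e^(-t) > 0, the only critical point is t = 0.
g''(0) has the same sign as 5 > 0, so this is a local minimum.
g(0) = (-5)·e^(0) ≈ -5.0000.

-5.0000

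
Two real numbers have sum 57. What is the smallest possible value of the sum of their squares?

With a + b = 57, a^2 + b^2 = a^2 + (57 − a)^2.
The derivative 2a − 2(57 − a) = 4a − 114 vanishes at a = 57/2; second derivative 4 > 0, a minimum.
The minimum is 2·(57/2)^2 = 3249/2.

3249/2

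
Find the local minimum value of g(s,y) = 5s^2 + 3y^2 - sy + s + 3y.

-51/59

∂g/∂s = 10s - y + 1 = 0 and ∂g/∂y = -s + 6y + 3 = 0, so (s, y) = (-9/59, -31/59).
The Hessian has g_{ss} = 10, g_{yy} = 6, g_{sy} = -1, giving D = 59 > 0 with g_{ss} > 0, so the point is a local minimum.
g(-9/59, -31/59) = -51/59.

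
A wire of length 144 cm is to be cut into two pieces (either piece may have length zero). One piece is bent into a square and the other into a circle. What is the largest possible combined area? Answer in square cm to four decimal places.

1650.1184

Let x be the length used for the square. Square side x/4; circle radius (144−x)/(2π).
A(x) = (x/4)² + π·((144−x)/(2π))² = x²/16 + (144−x)²/(4π) for 0 ≤ x ≤ 144. A'(x) = x/8 − (144−x)/(2π) = 0 gives x = 4·144/(π+4) ≈ 80.6543.
A'' > 0, so the interior critical point is a minimum; the maximum is at an endpoint. A(0) = 1650.1184 and A(144) = 1296.0000, so the largest area is 1650.1184.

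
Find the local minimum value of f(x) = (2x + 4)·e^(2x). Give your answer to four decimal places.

f'(x) = 2·e^(2x) + (2x + 4)·2·e^(2x) = (4x + 10)·e^(2x). Since e^(2x) > 0, the only critical point is x = -5/2.
f''(-5/2) has the same sign as 4 > 0, so this is a local minimum.
f(-5/2) = (-1)·e^(-5) ≈ -0.0067.

-0.0067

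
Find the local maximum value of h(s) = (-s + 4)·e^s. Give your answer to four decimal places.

20.0855

h'(s) = (-1)·e^s + (-s + 4)·1·e^s = (-s + 3)·e^s. Since e^s > 0, the only critical point is s = 3.
h''(3) has the same sign as -1 < 0, so this is a local maximum.
h(3) = (1)·e^(3) ≈ 20.0855.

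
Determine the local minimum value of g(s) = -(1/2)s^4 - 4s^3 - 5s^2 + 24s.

-99/2

g'(s) = -2s^3 - 12s^2 - 10s + 24 = 0 at s = -4, -3, 1.
g''(s) = -6s^2 - 24s - 10. g''(-4) = -10 < 0 ⇒ local maximum; g''(-3) = 8 > 0 ⇒ local minimum; g''(1) = -40 < 0 ⇒ local maximum.
So the local minimum value is g(-3) = -99/2.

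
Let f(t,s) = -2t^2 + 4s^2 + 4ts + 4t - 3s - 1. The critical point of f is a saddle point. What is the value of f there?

∂f/∂t = -4t + 4s + 4 = 0 and ∂f/∂s = 4t + 8s - 3 = 0, so (t, s) = (11/12, -1/12).
The Hessian has f_{tt} = -4, f_{ss} = 8, f_{ts} = 4, giving D = -48 < 0, so the point is a saddle point.
f(11/12, -1/12) = 23/24.

23/24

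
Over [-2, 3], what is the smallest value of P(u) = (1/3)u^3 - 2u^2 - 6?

-50/3

The derivative is u^2 - 4u, whose only zero in [-2, 3] is u = 0.
Candidates: P(-2) = -50/3,  P(0) = -6,  P(3) = -15.
Hence the absolute minimum is -50/3 at u = -2.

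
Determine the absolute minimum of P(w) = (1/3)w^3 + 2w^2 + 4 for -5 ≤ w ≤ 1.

P'(w) = w^2 + 4w, which vanishes at w = -4 and w = 0.
Evaluating at the critical points and endpoints: P(-5) = 37/3,  P(-4) = 44/3,  P(0) = 4,  P(1) = 19/3.
Hence the absolute minimum is 4 at w = 0.

4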